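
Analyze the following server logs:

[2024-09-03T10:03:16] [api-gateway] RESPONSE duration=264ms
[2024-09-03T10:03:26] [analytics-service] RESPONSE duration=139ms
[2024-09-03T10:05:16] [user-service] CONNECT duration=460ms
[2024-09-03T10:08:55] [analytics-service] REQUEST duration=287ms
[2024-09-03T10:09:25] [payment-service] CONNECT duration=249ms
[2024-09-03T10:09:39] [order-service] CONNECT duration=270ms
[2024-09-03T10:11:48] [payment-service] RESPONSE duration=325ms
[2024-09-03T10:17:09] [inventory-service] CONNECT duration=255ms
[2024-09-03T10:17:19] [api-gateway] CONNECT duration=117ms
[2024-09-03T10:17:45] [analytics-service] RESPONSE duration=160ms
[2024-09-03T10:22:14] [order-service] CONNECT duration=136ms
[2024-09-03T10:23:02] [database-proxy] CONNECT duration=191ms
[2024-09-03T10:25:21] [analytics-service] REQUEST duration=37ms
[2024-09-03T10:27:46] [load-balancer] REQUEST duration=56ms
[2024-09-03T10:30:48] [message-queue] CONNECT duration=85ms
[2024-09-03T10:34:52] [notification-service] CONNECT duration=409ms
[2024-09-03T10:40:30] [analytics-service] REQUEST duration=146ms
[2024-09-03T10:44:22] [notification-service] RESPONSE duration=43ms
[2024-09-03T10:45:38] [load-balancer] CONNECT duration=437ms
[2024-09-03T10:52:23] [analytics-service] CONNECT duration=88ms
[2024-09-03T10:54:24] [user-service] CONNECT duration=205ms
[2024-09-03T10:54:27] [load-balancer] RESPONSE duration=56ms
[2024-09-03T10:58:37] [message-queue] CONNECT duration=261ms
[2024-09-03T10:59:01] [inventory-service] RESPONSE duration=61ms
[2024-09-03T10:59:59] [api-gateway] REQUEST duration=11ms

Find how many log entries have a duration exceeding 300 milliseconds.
4

To count timeouts:

1. Threshold: 300ms
2. Extract duration from each log entry
3. Count entries where duration > 300
4. Timeout count: 4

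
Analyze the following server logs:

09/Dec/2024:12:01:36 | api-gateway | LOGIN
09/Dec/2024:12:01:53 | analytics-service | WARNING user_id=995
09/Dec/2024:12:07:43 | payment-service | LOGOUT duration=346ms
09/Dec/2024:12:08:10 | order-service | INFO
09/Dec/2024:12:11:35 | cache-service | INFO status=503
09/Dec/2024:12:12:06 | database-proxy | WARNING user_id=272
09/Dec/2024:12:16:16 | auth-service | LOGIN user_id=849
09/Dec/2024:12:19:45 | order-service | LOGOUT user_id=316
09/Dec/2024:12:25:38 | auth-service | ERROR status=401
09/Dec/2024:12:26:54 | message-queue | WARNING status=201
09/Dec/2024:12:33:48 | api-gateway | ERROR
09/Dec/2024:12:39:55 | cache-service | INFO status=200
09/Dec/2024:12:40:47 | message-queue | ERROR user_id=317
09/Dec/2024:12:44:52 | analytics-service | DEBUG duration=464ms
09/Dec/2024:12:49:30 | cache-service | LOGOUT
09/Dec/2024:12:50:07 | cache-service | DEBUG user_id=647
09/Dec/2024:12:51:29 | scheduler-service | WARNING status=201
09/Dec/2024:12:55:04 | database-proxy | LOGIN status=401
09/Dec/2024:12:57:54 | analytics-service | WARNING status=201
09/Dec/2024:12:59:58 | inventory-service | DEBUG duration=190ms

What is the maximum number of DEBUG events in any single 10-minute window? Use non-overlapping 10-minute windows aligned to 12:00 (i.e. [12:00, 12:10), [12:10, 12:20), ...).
2

To find the burst window:

1. Divide the log period into non-overlapping 10-minute windows starting at 12:00
2. Count DEBUG events in each window
3. Find the window with maximum count
4. Maximum events in a window: 2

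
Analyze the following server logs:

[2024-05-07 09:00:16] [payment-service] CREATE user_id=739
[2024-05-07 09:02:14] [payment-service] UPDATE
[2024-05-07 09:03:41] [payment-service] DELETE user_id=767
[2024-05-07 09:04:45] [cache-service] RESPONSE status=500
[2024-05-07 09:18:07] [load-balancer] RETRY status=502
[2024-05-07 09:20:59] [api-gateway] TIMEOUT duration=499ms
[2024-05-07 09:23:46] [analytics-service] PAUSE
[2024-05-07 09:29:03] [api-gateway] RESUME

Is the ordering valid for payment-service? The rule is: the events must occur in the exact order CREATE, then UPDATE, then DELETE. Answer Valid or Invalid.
Valid

To validate ordering:

1. Required order: CREATE → UPDATE → DELETE
2. Rule: the events must occur in the exact order CREATE, then UPDATE, then DELETE
3. Check actual order of events for payment-service
4. Result: Valid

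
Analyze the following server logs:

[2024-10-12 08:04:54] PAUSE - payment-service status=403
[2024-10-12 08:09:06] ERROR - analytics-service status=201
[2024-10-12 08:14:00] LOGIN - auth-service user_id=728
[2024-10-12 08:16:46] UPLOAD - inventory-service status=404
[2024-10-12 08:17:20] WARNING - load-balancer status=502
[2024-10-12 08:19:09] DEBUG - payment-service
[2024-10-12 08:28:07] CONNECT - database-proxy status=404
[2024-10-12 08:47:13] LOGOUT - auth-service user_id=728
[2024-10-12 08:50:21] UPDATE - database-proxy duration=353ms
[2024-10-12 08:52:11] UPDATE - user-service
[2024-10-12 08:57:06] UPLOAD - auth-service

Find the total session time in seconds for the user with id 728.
1993

To calculate session duration:

1. Find LOGIN event for user_id=728: 2024-10-12 08:14:00
2. Find LOGOUT event for user_id=728: 2024-10-12 08:47:13
3. Session duration: 2024-10-12 08:47:13 - 2024-10-12 08:14:00 = 1993 seconds (33 minutes)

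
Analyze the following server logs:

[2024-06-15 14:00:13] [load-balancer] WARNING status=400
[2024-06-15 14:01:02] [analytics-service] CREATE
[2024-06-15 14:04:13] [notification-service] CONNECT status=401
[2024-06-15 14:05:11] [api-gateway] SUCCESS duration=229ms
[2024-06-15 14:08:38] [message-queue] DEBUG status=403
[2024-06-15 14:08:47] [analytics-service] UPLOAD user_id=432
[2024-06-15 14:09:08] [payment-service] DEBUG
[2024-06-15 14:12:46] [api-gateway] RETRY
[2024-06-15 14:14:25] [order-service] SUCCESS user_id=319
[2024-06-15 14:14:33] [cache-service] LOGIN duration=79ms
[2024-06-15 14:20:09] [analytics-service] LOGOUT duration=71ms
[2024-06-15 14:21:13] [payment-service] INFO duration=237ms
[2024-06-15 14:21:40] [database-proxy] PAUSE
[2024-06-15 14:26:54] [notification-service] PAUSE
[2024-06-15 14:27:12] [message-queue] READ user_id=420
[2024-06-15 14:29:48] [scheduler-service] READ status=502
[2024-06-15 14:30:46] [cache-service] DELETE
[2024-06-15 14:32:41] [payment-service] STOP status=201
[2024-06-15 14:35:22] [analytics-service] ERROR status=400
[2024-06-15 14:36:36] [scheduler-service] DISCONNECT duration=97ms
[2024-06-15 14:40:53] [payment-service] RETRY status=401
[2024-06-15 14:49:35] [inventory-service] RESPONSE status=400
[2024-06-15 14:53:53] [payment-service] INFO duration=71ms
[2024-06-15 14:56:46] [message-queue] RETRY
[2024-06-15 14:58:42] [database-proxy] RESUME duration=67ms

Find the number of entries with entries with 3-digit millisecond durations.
2

To find matching entries:

1. Pattern to match: entries with 3-digit millisecond durations
2. Scan each log entry for the pattern
3. Count matches: 2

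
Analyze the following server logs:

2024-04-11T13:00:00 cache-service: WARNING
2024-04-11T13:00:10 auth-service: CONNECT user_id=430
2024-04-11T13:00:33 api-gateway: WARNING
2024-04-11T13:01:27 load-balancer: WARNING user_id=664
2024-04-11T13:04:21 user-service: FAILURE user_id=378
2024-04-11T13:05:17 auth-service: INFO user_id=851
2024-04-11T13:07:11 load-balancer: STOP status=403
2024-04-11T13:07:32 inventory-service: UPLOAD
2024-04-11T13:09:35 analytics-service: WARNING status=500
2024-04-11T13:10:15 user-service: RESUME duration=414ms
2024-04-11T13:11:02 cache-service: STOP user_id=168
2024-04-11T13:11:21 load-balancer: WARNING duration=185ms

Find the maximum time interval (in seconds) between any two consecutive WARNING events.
488

To find the longest gap:

1. Extract all WARNING events in chronological order
2. Calculate time differences between consecutive events
3. Find the maximum difference
4. Longest gap: 488 seconds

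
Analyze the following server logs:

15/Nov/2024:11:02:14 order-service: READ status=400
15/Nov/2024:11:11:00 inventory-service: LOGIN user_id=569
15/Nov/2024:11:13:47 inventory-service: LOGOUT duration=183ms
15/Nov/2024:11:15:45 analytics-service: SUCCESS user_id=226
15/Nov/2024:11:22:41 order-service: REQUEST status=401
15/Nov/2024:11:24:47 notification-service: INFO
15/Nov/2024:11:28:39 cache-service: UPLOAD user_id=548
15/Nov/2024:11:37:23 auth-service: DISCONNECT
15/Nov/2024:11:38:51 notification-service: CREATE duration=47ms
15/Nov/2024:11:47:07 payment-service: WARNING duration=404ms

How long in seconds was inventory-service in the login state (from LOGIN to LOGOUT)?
167

To calculate state duration:

1. Find LOGIN event for inventory-service: 15/Nov/2024:11:11:00
2. Find LOGOUT event for inventory-service: 15/Nov/2024:11:13:47
3. Calculate duration: 15/Nov/2024:11:13:47 - 15/Nov/2024:11:11:00 = 167 seconds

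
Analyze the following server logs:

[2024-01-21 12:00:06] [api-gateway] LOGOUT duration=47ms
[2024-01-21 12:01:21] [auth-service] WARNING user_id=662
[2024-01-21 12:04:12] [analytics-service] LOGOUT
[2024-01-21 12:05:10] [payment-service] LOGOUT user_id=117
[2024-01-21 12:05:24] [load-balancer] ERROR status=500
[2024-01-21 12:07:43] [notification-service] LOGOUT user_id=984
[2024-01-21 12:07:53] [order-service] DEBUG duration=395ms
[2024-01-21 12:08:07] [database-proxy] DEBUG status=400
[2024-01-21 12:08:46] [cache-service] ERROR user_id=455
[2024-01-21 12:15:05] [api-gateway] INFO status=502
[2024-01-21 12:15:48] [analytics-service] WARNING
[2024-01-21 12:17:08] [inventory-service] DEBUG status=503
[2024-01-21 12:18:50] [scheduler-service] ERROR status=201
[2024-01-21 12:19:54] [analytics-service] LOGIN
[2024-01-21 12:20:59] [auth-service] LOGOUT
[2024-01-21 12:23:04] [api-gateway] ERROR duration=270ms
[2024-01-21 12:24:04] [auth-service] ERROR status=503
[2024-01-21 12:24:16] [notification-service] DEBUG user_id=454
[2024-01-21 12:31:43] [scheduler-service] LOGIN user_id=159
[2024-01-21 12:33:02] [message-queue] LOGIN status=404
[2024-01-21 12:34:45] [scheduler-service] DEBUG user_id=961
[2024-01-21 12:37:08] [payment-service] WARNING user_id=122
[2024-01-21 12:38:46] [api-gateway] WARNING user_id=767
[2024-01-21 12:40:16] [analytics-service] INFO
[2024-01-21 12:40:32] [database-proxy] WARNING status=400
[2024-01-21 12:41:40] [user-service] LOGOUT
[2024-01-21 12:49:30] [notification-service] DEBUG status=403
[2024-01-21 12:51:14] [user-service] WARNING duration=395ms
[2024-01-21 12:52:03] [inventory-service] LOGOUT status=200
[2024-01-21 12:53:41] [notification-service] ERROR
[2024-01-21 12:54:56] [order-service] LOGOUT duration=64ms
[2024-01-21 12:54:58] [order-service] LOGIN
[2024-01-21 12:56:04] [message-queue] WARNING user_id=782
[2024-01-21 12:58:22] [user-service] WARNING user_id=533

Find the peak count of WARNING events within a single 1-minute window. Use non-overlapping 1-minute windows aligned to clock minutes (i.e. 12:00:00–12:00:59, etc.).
1

To find the burst window:

1. Divide the log period into non-overlapping 1-minute windows starting at 12:00
2. Count WARNING events in each window
3. Find the window with maximum count
4. Maximum events in a window: 1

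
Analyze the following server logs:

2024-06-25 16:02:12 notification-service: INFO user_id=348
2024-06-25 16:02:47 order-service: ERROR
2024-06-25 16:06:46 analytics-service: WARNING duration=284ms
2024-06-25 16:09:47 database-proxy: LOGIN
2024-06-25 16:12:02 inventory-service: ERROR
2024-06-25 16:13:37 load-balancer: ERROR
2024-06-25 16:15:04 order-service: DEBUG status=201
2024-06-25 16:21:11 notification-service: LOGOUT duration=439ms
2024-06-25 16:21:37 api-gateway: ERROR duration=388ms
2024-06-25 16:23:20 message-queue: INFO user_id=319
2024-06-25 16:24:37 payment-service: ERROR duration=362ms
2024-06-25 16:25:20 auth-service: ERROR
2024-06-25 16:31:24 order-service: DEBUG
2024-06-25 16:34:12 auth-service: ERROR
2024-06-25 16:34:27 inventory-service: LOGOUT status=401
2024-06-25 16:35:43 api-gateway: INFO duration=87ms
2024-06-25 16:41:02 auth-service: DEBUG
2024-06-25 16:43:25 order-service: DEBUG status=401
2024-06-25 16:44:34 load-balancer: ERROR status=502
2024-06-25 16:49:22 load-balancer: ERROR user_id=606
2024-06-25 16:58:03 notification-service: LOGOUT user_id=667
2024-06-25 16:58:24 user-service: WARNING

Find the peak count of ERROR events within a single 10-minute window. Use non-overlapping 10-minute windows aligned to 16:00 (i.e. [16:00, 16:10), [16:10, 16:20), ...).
3

To find the burst window:

1. Divide the log period into non-overlapping 10-minute windows starting at 16:00
2. Count ERROR events in each window
3. Find the window with maximum count
4. Maximum events in a window: 3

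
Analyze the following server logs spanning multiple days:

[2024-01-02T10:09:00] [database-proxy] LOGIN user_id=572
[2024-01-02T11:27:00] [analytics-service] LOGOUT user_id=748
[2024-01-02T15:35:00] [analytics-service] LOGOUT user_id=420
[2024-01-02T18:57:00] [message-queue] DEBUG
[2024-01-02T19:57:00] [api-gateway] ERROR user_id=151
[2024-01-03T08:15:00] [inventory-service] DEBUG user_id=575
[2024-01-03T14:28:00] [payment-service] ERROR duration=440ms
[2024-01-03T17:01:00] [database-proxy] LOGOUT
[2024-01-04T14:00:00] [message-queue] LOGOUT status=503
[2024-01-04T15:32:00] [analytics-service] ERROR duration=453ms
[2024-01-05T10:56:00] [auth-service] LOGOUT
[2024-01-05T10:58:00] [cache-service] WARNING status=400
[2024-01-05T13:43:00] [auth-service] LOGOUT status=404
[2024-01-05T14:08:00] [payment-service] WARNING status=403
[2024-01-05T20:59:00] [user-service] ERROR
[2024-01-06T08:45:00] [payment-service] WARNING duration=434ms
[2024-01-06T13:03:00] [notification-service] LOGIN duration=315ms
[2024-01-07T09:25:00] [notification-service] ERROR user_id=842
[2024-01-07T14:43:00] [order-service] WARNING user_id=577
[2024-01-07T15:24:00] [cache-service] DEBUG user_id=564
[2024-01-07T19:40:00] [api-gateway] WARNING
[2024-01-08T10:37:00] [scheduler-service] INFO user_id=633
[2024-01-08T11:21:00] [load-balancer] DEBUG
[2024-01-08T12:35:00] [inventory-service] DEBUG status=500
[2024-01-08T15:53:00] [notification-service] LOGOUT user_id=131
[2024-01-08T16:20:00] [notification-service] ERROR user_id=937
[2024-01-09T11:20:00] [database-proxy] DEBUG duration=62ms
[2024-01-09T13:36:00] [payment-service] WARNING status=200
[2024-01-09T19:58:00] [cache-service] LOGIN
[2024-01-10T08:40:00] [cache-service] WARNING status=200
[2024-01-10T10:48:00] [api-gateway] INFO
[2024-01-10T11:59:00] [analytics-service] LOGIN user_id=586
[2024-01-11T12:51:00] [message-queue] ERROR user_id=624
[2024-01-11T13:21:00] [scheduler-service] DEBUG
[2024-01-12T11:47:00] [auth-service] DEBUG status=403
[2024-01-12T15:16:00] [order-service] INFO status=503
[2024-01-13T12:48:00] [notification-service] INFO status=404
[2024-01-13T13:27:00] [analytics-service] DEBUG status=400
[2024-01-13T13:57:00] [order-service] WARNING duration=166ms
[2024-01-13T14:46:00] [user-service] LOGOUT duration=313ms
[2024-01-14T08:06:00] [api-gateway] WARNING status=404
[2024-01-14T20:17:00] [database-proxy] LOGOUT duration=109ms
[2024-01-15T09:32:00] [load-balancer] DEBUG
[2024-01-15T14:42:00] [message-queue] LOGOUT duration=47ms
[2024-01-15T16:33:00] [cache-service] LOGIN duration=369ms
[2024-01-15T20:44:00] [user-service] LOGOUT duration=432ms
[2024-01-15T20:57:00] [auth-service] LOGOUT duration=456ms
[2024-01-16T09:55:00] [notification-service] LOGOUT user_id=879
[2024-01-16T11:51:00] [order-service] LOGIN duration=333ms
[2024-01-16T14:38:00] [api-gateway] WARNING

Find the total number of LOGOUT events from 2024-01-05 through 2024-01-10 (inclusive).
3

To filter by date range:

1. Date range: 2024-01-05 through 2024-01-10, both dates inclusive
2. Filter for LOGOUT events whose date falls in this range
3. Count matching events: 3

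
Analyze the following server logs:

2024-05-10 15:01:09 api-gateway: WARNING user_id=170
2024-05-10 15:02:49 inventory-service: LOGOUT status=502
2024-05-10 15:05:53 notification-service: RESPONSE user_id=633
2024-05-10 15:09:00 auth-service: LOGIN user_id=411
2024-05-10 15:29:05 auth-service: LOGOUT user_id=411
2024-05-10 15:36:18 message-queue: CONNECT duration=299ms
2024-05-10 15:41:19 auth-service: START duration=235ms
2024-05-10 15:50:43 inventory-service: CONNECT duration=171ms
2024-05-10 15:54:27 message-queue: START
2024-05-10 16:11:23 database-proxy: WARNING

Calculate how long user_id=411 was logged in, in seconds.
1205

To calculate session duration:

1. Find LOGIN event for user_id=411: 2024-05-10 15:09:00
2. Find LOGOUT event for user_id=411: 2024-05-10 15:29:05
3. Session duration: 2024-05-10 15:29:05 - 2024-05-10 15:09:00 = 1205 seconds (20 minutes)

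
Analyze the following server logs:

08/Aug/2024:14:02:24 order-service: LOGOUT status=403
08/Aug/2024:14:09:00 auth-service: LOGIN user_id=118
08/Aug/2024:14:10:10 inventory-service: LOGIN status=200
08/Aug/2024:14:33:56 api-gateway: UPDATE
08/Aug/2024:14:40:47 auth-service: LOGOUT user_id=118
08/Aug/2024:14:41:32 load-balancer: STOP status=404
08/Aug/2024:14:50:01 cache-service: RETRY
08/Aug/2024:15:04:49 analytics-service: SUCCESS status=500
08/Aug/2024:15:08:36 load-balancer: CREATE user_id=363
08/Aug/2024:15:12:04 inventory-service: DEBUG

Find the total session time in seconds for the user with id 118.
1907

To calculate session duration:

1. Find LOGIN event for user_id=118: 08/Aug/2024:14:09:00
2. Find LOGOUT event for user_id=118: 08/Aug/2024:14:40:47
3. Session duration: 08/Aug/2024:14:40:47 - 08/Aug/2024:14:09:00 = 1907 seconds (31 minutes)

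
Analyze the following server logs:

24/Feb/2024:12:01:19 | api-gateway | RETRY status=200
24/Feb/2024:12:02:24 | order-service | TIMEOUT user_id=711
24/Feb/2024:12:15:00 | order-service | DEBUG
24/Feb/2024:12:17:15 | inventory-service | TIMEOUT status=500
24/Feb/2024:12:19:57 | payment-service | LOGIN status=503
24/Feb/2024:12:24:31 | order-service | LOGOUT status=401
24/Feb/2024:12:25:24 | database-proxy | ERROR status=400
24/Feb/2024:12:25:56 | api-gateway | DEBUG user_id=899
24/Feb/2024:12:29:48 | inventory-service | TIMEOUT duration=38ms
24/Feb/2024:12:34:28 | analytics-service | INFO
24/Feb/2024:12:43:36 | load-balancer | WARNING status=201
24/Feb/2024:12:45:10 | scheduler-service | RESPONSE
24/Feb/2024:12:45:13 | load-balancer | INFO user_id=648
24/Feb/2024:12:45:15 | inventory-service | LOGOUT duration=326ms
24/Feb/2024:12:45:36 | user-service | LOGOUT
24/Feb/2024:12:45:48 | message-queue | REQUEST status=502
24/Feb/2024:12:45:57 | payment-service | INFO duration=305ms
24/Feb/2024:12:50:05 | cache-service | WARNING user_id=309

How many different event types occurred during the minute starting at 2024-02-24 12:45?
4

To count unique event types:

1. Filter events in the minute starting at 2024-02-24 12:45
2. Extract event types from matching entries
3. Count unique types: 4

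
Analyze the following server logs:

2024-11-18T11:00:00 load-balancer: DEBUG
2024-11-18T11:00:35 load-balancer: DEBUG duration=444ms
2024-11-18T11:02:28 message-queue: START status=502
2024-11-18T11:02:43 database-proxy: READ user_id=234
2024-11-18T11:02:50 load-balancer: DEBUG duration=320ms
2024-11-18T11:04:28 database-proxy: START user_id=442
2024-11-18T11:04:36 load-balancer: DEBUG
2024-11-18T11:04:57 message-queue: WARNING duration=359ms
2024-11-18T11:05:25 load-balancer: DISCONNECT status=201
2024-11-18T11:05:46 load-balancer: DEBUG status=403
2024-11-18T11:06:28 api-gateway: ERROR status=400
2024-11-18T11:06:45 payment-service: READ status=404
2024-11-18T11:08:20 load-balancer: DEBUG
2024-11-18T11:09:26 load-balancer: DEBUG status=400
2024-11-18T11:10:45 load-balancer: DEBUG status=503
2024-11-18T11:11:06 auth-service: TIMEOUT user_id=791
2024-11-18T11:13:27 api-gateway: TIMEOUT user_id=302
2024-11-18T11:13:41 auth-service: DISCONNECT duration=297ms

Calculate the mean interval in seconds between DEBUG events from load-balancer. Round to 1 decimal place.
92.1

To calculate average interval:

1. Find all DEBUG events for load-balancer in order
2. Calculate time gaps between consecutive events
3. Compute mean of gaps: 645 / 7 = 92.1 seconds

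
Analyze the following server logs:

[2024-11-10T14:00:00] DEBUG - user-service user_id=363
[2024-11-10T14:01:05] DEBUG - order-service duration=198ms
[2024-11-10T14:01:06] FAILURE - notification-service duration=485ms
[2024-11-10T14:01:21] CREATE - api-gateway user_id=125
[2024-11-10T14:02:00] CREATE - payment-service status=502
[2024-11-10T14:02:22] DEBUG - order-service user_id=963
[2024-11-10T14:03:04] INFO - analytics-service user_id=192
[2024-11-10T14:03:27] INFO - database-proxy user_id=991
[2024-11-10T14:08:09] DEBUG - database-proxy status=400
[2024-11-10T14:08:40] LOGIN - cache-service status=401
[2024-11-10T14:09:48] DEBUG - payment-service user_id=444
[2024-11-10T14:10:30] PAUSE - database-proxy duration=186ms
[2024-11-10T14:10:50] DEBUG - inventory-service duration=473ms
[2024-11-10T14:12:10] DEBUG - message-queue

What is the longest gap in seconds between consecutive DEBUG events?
347

To find the longest gap:

1. Extract all DEBUG events in chronological order
2. Calculate time differences between consecutive events
3. Find the maximum difference
4. Longest gap: 347 seconds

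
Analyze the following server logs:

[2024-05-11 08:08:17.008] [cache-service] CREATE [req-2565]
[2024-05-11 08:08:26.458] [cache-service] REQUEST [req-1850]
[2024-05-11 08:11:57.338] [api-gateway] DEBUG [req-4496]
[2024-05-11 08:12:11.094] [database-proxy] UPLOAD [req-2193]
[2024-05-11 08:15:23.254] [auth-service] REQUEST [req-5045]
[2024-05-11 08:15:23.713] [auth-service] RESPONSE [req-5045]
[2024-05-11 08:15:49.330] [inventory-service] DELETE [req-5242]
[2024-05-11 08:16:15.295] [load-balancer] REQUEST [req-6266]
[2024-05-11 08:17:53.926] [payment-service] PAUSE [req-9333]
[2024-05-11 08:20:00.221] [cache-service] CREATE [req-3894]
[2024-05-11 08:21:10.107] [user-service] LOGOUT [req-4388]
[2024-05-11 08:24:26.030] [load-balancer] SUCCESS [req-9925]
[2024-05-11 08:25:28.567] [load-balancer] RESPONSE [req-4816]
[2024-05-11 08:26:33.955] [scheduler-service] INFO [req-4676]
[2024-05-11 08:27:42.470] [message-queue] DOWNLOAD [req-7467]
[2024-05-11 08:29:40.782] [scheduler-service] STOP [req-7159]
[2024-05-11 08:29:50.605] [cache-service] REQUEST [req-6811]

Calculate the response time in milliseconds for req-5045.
459

To calculate latency:

1. Find REQUEST with id req-5045: 2024-05-11 08:15:23.254
2. Find RESPONSE with id req-5045: 2024-05-11 08:15:23.713
3. Latency: 2024-05-11 08:15:23.713 - 2024-05-11 08:15:23.254 = 459ms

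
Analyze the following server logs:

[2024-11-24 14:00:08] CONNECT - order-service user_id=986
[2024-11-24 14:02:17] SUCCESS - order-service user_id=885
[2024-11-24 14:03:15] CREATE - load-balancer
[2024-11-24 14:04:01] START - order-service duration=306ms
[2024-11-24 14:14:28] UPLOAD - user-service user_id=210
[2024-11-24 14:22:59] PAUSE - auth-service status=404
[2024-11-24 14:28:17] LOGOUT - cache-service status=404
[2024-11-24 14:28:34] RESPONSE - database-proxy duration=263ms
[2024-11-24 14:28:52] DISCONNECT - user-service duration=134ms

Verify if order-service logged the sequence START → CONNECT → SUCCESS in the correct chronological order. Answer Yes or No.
No

To verify sequence order:

1. Find all events in sequence START → CONNECT → SUCCESS for order-service
2. Extract their timestamps
3. Check if timestamps are in ascending order
4. Result: No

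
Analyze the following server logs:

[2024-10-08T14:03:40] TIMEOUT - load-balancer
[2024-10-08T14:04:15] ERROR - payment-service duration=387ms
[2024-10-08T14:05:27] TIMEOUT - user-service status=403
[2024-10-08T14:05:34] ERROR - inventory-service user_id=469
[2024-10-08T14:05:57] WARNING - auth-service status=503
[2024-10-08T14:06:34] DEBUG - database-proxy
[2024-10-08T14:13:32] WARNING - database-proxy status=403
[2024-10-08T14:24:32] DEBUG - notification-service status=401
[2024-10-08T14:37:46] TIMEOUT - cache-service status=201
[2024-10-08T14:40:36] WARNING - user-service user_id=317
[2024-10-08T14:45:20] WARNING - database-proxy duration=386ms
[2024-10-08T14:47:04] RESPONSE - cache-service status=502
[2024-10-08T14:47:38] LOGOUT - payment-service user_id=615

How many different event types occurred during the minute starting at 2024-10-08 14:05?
3

To count unique event types:

1. Filter events in the minute starting at 2024-10-08 14:05
2. Extract event types from matching entries
3. Count unique types: 3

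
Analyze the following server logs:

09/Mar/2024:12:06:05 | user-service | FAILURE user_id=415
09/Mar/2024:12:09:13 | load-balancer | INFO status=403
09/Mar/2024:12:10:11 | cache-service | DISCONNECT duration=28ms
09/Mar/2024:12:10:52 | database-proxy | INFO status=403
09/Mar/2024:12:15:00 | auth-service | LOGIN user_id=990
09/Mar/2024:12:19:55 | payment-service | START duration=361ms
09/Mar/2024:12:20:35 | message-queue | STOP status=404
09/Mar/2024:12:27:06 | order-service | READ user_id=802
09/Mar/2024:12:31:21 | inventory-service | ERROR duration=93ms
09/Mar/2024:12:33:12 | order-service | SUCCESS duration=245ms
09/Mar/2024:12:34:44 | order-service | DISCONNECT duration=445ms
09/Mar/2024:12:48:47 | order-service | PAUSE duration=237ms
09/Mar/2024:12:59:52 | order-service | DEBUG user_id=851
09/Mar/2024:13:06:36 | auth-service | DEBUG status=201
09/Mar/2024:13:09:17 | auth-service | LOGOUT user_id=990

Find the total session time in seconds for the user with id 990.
3257

To calculate session duration:

1. Find LOGIN event for user_id=990: 09/Mar/2024:12:15:00
2. Find LOGOUT event for user_id=990: 09/Mar/2024:13:09:17
3. Session duration: 09/Mar/2024:13:09:17 - 09/Mar/2024:12:15:00 = 3257 seconds (54 minutes)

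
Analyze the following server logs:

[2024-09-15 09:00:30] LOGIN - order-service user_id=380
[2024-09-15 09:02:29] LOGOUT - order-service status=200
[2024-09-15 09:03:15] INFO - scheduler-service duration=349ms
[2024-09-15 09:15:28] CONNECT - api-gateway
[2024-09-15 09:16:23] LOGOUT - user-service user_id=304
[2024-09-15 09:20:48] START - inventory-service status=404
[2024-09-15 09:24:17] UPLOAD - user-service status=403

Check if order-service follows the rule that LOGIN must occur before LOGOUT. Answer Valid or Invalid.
Valid

To validate ordering:

1. Required order: LOGIN → LOGOUT
2. Rule: LOGIN must occur before LOGOUT
3. Check actual order of events for order-service
4. Result: Valid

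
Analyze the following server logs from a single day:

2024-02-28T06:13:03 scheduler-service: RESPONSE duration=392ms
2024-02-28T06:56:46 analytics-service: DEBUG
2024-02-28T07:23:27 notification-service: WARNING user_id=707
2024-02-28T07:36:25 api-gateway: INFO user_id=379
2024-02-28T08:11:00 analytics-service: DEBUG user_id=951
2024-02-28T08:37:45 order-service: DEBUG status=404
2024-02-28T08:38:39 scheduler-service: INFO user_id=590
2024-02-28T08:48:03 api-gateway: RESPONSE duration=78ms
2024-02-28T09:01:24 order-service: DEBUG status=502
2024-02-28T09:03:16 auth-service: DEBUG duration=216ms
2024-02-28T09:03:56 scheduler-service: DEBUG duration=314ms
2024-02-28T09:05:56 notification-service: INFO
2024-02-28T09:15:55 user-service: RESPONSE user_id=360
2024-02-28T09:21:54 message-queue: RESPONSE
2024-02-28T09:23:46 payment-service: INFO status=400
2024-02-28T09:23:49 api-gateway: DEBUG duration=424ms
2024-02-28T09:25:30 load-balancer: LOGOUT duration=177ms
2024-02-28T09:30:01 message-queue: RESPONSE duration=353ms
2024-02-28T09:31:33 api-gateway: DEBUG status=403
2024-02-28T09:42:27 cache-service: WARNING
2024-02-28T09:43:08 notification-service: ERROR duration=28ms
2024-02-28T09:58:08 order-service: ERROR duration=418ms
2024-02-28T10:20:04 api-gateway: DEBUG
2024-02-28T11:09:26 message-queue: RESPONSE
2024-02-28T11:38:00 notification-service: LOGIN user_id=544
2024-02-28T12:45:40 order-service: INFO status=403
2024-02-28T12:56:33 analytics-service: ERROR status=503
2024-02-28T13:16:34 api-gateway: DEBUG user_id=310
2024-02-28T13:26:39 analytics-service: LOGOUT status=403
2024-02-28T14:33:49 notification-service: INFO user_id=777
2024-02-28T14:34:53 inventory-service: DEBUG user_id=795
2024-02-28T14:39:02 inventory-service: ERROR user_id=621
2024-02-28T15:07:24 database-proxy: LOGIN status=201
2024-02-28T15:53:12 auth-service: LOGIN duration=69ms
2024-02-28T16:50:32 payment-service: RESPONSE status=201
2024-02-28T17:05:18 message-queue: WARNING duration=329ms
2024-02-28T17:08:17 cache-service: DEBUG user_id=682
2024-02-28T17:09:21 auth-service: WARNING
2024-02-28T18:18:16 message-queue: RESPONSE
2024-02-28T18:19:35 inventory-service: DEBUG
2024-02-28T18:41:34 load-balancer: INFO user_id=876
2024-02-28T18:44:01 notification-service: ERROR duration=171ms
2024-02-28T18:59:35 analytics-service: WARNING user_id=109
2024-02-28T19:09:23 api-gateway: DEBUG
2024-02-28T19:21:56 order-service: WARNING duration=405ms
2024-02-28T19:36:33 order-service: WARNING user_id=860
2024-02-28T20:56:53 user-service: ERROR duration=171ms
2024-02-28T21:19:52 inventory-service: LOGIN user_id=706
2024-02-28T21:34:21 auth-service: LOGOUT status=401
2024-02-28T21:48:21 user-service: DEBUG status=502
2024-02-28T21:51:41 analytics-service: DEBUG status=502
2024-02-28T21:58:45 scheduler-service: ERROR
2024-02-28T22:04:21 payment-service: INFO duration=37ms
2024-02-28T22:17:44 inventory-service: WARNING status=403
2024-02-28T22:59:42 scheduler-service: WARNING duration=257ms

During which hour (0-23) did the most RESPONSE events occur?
9

To find the peak hour:

1. Group all RESPONSE events by hour
2. Count events in each hour
3. Find hour with maximum count
4. Peak hour: 9 (with 3 events)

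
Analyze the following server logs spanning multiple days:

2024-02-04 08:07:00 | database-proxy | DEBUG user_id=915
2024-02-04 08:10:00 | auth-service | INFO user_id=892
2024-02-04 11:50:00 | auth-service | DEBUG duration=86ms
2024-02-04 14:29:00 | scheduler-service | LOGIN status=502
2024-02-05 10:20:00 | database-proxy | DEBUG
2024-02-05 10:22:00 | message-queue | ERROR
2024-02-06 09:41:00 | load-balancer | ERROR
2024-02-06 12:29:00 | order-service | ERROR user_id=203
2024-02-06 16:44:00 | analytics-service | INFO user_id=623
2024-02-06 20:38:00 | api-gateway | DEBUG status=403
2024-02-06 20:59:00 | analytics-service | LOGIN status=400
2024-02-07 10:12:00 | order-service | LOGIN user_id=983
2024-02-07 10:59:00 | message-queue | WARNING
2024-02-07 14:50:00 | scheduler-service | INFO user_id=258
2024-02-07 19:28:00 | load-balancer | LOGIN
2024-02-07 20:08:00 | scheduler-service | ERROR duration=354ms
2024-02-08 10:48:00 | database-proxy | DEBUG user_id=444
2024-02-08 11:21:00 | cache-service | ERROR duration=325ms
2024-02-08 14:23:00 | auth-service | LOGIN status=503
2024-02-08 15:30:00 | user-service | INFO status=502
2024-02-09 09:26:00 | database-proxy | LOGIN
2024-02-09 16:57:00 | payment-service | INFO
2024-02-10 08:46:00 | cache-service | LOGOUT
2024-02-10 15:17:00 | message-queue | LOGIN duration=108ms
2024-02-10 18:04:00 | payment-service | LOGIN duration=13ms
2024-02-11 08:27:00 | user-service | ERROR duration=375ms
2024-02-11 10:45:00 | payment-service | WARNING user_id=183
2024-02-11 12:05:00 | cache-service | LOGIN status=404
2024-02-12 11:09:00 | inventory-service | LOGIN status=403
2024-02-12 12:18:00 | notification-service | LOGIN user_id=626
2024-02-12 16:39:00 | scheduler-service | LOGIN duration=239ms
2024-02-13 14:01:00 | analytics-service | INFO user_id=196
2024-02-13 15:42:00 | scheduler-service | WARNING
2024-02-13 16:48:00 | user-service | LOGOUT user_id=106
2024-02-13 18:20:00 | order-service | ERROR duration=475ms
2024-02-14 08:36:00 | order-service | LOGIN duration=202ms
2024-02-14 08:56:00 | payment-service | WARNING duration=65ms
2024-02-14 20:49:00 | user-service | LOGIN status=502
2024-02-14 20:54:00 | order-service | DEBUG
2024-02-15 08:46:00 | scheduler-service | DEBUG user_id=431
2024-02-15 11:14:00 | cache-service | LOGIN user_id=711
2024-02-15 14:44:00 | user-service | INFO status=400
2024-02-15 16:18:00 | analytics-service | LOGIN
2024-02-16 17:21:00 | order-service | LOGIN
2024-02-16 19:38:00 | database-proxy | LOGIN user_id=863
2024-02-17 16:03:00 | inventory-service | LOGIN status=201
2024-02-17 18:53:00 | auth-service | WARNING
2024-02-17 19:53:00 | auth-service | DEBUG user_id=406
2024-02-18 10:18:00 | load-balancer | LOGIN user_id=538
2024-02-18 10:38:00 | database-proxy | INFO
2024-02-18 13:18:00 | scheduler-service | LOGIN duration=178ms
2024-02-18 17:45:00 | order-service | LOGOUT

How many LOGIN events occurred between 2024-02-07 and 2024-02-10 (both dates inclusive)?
6

To filter by date range:

1. Date range: 2024-02-07 through 2024-02-10, both dates inclusive
2. Filter for LOGIN events whose date falls in this range
3. Count matching events: 6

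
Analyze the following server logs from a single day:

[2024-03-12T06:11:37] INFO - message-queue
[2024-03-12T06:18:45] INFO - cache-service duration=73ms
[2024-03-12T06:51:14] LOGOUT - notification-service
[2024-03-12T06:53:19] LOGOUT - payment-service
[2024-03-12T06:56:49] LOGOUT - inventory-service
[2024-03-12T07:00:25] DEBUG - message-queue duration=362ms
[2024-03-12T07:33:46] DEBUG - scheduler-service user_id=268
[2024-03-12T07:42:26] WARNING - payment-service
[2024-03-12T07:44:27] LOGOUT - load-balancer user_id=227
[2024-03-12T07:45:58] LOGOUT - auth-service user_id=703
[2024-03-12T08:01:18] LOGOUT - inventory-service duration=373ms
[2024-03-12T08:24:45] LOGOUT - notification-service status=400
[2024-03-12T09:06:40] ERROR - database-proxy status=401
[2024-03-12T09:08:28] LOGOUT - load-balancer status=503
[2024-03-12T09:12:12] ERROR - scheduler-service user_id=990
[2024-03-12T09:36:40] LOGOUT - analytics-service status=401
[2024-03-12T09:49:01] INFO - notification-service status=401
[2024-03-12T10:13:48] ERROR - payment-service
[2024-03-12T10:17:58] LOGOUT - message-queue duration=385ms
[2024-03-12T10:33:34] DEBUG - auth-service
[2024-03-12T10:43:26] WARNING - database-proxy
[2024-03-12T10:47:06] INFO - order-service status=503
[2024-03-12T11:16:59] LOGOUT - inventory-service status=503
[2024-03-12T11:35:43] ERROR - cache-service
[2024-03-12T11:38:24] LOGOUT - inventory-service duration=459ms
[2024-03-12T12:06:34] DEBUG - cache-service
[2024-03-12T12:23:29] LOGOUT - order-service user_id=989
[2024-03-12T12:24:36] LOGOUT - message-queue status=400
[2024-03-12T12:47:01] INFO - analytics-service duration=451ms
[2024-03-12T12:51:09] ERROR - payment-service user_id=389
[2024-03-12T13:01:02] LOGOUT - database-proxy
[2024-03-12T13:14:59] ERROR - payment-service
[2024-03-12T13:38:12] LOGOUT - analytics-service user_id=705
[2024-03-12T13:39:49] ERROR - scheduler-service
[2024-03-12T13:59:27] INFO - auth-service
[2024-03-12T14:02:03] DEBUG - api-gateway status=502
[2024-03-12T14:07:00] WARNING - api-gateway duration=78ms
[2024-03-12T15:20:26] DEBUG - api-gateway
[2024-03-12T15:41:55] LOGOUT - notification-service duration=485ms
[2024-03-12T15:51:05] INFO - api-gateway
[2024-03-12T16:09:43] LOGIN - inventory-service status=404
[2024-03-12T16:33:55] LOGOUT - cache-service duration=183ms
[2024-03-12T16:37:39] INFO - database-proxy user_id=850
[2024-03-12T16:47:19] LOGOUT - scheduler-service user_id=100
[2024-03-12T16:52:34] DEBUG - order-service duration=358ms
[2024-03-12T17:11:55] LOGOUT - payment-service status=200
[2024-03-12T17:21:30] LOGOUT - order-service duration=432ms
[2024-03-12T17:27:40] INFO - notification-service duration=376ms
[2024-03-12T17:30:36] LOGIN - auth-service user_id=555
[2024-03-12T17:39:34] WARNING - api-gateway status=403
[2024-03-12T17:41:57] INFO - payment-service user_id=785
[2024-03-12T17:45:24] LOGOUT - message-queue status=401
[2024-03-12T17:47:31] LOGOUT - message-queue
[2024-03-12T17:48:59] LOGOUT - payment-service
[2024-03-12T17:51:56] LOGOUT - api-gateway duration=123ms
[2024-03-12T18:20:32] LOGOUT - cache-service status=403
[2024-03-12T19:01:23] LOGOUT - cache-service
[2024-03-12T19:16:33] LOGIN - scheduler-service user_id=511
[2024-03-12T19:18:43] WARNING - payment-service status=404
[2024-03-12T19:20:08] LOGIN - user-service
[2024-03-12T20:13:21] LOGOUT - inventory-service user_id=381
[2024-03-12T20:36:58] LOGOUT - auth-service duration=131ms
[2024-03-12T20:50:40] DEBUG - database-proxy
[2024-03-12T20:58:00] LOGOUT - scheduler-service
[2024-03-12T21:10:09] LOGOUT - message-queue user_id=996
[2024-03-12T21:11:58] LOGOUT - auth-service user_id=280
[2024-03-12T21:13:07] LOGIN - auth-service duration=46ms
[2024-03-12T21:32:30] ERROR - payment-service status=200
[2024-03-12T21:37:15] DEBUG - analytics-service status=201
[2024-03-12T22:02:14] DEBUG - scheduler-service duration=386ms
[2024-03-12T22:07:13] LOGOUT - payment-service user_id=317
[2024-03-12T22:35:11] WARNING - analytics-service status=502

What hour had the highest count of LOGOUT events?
17

To find the peak hour:

1. Group all LOGOUT events by hour
2. Count events in each hour
3. Find hour with maximum count
4. Peak hour: 17 (with 6 events)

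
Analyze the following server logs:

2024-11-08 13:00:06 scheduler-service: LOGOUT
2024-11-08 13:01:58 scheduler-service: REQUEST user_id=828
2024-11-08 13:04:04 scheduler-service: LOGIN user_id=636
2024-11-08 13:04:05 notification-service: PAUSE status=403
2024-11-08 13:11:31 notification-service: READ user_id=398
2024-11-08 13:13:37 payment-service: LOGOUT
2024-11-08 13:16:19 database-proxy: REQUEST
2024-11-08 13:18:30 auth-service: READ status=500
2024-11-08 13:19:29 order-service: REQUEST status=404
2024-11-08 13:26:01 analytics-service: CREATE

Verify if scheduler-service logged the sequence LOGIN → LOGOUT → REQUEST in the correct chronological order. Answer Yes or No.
No

To verify sequence order:

1. Find all events in sequence LOGIN → LOGOUT → REQUEST for scheduler-service
2. Extract their timestamps
3. Check if timestamps are in ascending order
4. Result: No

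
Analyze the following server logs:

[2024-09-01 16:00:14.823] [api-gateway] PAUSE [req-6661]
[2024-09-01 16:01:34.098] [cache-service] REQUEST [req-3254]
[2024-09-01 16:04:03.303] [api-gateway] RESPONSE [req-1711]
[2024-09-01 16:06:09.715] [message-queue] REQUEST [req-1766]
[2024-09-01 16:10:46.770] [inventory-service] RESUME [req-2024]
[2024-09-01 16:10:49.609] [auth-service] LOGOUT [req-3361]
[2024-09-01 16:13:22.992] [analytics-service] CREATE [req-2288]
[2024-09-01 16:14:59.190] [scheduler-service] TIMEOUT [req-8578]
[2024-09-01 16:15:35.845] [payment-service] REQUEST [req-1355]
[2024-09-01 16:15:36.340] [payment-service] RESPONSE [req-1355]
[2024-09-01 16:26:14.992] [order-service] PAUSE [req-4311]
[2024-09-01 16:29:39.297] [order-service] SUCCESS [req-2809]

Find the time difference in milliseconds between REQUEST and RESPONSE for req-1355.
495

To calculate latency:

1. Find REQUEST with id req-1355: 2024-09-01 16:15:35.845
2. Find RESPONSE with id req-1355: 2024-09-01 16:15:36.340
3. Latency: 2024-09-01 16:15:36.340 - 2024-09-01 16:15:35.845 = 495ms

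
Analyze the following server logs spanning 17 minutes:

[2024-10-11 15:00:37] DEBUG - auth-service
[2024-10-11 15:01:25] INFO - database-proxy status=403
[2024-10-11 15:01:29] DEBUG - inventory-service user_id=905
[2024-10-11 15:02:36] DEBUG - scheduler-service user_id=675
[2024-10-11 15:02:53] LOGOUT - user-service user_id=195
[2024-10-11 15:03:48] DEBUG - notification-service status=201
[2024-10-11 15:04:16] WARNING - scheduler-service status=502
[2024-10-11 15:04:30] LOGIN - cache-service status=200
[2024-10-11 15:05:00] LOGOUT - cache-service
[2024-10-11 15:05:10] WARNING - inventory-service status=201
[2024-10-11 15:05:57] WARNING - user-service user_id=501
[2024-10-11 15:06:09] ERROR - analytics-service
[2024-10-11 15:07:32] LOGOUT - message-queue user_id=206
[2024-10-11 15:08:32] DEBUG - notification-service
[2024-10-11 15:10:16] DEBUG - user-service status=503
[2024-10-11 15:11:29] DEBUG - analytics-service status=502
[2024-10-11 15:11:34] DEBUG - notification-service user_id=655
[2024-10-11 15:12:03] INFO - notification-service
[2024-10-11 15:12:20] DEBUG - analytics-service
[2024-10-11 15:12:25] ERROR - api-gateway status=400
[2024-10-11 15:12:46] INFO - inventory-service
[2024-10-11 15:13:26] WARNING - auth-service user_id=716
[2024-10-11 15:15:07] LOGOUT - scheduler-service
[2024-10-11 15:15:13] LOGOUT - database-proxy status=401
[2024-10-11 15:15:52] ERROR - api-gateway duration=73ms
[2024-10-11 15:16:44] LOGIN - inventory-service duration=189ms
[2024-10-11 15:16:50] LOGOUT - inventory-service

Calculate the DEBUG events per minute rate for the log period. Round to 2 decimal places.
0.53

To calculate the rate:

1. Count total DEBUG events: 9
2. Total time period: 17 minutes
3. Rate = 9 / 17 = 0.53 events per minute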